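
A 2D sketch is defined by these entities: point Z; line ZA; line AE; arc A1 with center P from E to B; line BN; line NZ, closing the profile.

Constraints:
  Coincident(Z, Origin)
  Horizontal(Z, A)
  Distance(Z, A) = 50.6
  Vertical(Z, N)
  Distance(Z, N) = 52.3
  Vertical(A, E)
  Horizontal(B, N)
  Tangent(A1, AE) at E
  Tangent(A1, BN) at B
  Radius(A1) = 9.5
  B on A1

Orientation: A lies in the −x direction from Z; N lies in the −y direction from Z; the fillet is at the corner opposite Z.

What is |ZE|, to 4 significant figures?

66.27

Z is at the origin; ZA is horizontal with |ZA| = 50.6 and A on the −x side, so A = (-50.60, 0.000). ZN is vertical with |ZN| = 52.3 and N on the −y side, so N = (0.000, -52.30). The virtual corner opposite Z is at (-50.60, -52.30). Tangency of A1 to AE means the radius PE is perpendicular to AE and since A1 is tangent to BN there, PB ⟂ BN, with radius 9.5, so the center P sits 9.5 in from both sides at P = (-41.10, -42.80). That places the tangent points at E = (-50.60, -42.80) on AE and B = (-41.10, -52.30) on BN. Then |ZE| = |E − Z| = 66.27.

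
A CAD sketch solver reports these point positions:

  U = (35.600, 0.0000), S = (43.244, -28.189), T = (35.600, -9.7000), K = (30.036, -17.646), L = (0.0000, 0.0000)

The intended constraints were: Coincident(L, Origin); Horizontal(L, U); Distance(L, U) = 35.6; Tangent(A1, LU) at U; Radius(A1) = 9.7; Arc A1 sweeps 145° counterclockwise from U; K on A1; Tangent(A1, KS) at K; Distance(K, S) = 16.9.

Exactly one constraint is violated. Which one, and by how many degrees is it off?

Tangent(A1, KS) at K — off by 3.60°.

L = (0.00, 0.00) ✓; L.y = 0.00, U.y = 0.00 ✓; |LU| = 35.60 ✓; ∠(TU, UL) = 90.00° ✓; |TU| = 9.700 ✓; bearing(T→K) − bearing(T→U) = 145.0° ✓; |TK| = 9.700 ✓; ∠(TK, KS) = 93.60° ✗; |KS| = 16.90 ✓.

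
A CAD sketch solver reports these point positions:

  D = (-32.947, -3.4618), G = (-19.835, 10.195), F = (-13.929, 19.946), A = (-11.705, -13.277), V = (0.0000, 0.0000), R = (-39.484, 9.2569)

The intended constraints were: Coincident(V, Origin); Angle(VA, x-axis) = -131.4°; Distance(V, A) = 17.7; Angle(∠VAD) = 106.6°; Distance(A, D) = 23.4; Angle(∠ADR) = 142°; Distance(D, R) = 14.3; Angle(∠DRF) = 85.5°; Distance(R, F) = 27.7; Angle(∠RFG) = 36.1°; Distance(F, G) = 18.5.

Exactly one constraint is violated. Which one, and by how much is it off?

Distance(F, G) = 18.5 — off by 7.10.

V = (0.00, 0.00) ✓; VA at -131.4° ✓; |VA| = 17.70 ✓; ∠VAD = 106.6° ✓; |AD| = 23.40 ✓; ∠ADR = 142.0° ✓; |DR| = 14.30 ✓; ∠DRF = 85.50° ✓; |RF| = 27.70 ✓; ∠RFG = 36.10° ✓; |FG| = 11.40 ✗.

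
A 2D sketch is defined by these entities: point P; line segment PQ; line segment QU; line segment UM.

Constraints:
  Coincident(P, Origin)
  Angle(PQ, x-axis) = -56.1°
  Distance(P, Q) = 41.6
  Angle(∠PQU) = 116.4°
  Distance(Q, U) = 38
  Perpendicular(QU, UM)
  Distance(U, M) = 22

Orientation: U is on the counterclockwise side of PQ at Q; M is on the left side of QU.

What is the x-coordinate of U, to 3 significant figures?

60.9

P is at the origin; PQ runs at -56.1° with length 41.6, so Q = 41.6·(cos -56.1°, sin -56.1°) = (23.2, -34.5). ∠PQU = 116.4°, so QU runs at -56.1° + (180° − 116.4°) = 7.50° from the x-axis; with |QU| = 38.0, U = Q + 38.0·(cos 7.50°, sin 7.50°) = (60.9, -29.6). So U.x = 60.9.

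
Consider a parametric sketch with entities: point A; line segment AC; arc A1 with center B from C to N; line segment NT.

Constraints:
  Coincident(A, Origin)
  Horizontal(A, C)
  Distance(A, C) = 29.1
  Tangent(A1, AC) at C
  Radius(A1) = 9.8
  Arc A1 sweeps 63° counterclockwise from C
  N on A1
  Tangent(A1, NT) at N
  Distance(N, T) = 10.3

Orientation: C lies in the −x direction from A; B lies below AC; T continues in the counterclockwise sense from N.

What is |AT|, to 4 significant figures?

44.92

A is at the origin; AC is horizontal with |AC| = 29.1 and C on the −x side, so C = (-29.10, 0.000). A1 meets AC tangentially, so BC is at right angles to AC, so B = C + (0, -9.8) = (-29.10, -9.800). On A1, C sits at bearing 90° from B; a 63° counterclockwise sweep puts N at bearing 153°, so N = B + 9.8·(cos 153°, sin 153°) = (-37.83, -5.351). Tangency of A1 to NT means the radius BN is perpendicular to NT, so NT runs along (−sin 153°, cos 153°); with |NT| = 10.3, T = (-42.51, -14.53). Then |AT| = |T − A| = 44.92.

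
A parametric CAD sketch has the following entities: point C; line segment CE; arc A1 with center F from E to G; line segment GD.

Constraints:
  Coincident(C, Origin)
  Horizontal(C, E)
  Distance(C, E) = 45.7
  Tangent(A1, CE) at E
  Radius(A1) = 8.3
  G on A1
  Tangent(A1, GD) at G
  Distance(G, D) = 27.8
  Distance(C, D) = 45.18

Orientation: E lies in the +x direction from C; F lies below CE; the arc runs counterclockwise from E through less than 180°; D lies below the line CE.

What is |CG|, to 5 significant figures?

38.175

C is at the origin; CE is horizontal with |CE| = 45.7 and E on the +x side, so E = (45.700, 0.0000). Tangency of A1 to CE means the radius FE is perpendicular to CE, so F = E + (0, -8.3) = (45.700, -8.3000). Since FG ⟂ GD (tangency), |FD| = √(8.3² + 27.8²) = 29.013 regardless of where G sits on A1. So D lies on both circle(C, 45.18) and circle(F, 29.013); the below-CE intersection is D = (30.709, -33.139). G is the foot of the tangent from D: G = (37.664, -6.2234).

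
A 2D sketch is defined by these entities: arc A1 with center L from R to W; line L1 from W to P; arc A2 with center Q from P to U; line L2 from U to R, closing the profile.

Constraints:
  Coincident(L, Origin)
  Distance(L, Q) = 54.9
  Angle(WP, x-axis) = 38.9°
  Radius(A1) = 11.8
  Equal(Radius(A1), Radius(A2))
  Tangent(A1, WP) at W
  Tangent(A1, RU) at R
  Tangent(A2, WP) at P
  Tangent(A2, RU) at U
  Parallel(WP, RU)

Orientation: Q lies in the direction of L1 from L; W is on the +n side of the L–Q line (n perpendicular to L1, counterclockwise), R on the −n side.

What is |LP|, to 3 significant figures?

56.2

The slot axis is L1's direction at 38.9°, so u = (cos 38.9°, sin 38.9°) = (0.778, 0.628) and n = (−sin 38.9°, cos 38.9°) = (-0.628, 0.778). L is at the origin and Q lies 54.9 along u from L, so Q = 54.9·u = (42.7, 34.5). Tangency of A1 to both parallel lines with radius 11.8 puts W and R at L ± 11.8·n: W = (-7.41, 9.18), R = (7.41, -9.18). Equal radii place P and U the same way about Q: P = Q + 11.8·n = (35.3, 43.7), U = Q − 11.8·n = (50.1, 25.3). Then |LP| = |P − L| = 56.2.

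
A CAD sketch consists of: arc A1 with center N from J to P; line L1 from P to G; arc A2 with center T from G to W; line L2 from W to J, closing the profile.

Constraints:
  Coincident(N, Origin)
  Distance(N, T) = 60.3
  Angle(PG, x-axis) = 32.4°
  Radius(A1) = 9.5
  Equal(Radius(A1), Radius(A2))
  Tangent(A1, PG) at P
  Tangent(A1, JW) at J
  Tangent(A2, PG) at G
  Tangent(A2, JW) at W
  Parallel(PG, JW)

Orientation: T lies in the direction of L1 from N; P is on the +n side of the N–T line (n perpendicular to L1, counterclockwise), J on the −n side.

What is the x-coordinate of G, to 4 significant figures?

45.82

The slot axis is L1's direction at 32.4°, so u = (cos 32.4°, sin 32.4°) = (0.8443, 0.5358) and n = (−sin 32.4°, cos 32.4°) = (-0.5358, 0.8443). N is at the origin and T lies 60.3 along u from N, so T = 60.3·u = (50.91, 32.31). Tangency of A1 to both parallel lines with radius 9.5 puts P and J at N ± 9.5·n: P = (-5.090, 8.021), J = (5.090, -8.021). Equal radii place G and W the same way about T: G = T + 9.5·n = (45.82, 40.33), W = T − 9.5·n = (56.00, 24.29). So G.x = 45.82.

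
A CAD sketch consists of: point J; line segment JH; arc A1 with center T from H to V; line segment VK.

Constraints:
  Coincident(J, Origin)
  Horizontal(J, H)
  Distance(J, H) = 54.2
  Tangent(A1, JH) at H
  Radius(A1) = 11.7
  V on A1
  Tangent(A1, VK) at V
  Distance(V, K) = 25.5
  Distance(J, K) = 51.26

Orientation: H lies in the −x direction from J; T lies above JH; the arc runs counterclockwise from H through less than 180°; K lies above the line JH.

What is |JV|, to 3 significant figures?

43.8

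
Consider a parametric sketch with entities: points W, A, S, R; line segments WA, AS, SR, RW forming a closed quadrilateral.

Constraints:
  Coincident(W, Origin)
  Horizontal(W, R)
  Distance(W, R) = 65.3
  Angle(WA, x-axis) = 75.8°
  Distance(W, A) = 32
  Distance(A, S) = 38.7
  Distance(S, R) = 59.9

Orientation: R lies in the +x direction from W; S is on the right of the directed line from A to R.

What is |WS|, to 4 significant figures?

9.636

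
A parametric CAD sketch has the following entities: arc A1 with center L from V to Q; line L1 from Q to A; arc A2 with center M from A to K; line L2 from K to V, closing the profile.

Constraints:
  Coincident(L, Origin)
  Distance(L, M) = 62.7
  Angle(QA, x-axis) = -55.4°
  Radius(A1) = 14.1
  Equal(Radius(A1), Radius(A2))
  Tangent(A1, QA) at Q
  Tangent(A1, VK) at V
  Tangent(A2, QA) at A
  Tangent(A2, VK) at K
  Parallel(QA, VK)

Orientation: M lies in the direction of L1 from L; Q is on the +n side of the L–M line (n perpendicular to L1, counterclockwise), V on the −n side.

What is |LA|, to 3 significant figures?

64.3

Tangency of A1 to both parallel lines with radius 14.1 puts Q and V at L ± 14.1·n: Q = (11.6, 8.01), V = (-11.6, -8.01). Equal radii place A and K the same way about M: A = M + 14.1·n = (47.2, -43.6), K = M − 14.1·n = (24.0, -59.6). Then |LA| = |A − L| = 64.3.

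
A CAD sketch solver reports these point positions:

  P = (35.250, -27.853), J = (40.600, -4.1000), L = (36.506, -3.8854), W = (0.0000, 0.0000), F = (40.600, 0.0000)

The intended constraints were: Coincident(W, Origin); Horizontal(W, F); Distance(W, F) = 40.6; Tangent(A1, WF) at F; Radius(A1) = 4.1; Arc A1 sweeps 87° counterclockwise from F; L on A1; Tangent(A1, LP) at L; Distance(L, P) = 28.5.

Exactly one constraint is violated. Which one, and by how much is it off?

Distance(L, P) = 28.5 — off by 4.50.

W = (0.00, 0.00) ✓; W.y = 0.00, F.y = 0.00 ✓; |WF| = 40.60 ✓; ∠(JF, FW) = 90.00° ✓; |JF| = 4.100 ✓; bearing(J→L) − bearing(J→F) = 87.00° ✓; |JL| = 4.100 ✓; ∠(JL, LP) = 90.00° ✓; |LP| = 24.00 ✗.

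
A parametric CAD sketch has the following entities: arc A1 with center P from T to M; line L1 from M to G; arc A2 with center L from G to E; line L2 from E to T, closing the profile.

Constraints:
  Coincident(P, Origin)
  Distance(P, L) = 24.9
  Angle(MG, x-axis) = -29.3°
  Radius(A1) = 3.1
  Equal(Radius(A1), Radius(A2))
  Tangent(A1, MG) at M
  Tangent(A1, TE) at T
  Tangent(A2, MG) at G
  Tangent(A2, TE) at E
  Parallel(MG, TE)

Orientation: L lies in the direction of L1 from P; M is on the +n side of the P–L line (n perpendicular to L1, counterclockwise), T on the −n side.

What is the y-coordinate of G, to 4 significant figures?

-9.482

Tangency of A1 to both parallel lines with radius 3.1 puts M and T at P ± 3.1·n: M = (1.517, 2.703), T = (-1.517, -2.703). Equal radii place G and E the same way about L: G = L + 3.1·n = (23.23, -9.482), E = L − 3.1·n = (20.20, -14.89). So G.y = -9.482.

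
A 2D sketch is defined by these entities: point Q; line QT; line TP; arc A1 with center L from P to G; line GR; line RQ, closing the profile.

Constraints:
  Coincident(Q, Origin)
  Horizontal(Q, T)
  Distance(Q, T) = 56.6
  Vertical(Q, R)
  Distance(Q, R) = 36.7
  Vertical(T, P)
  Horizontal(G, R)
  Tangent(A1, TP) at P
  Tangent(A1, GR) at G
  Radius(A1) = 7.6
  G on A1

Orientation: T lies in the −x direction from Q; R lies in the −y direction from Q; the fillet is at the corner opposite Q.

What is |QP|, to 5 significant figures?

63.643

The virtual corner opposite Q is at (-56.600, -36.700). Since A1 is tangent to TP there, LP ⟂ TP and A1 meets GR tangentially, so LG is at right angles to GR, with radius 7.6, so the center L sits 7.6 in from both sides at L = (-49.000, -29.100). That places the tangent points at P = (-56.600, -29.100) on TP and G = (-49.000, -36.700) on GR. Then |QP| = |P − Q| = 63.643.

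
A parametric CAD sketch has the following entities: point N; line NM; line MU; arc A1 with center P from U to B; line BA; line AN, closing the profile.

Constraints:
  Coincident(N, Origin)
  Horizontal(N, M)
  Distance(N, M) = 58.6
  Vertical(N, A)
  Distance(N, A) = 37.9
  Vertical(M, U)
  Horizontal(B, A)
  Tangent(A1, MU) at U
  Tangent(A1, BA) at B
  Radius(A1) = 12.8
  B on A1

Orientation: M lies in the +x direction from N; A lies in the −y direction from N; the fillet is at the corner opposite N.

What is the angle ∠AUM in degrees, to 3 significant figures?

102°

N is at the origin; NM is horizontal with |NM| = 58.6 and M on the +x side, so M = (58.6, 0.00). N and A share the same x with |NA| = 37.9 and A on the −y side, so A = (0.00, -37.9). The virtual corner opposite N is at (58.6, -37.9). The tangent condition forces PU to be normal to MU and the tangent condition forces PB to be normal to BA, with radius 12.8, so the center P sits 12.8 in from both sides at P = (45.8, -25.1). That places the tangent points at U = (58.6, -25.1) on MU and B = (45.8, -37.9) on BA. Then cos ∠AUM = UA·UM / (|UA||UM|), giving 102°.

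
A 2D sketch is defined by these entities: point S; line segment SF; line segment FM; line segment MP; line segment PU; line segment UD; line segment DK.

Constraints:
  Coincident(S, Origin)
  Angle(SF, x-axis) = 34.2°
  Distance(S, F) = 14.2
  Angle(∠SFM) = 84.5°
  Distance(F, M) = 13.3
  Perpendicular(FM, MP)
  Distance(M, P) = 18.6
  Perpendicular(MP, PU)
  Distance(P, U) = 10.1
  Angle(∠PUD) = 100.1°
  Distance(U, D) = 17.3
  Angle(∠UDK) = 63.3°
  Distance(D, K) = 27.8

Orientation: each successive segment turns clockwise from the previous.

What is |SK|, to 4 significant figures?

25.86

S is at the origin; SF runs at 34.2° with length 14.2, so F = (11.74, 7.982). ∠SFM = 84.5° gives FM at -61.30° from the x-axis; with |FM| = 13.3, M = (18.13, -3.684). FM ⟂ MP, so MP runs at -151.3°; with |MP| = 18.6, P = (1.817, -12.62). The perpendicularity gives PU at right angles to MP, so PU runs at 118.7°; with |PU| = 10.1, U = (-3.034, -3.757). ∠PUD = 100.1° gives UD at 38.80° from the x-axis; with |UD| = 17.3, D = (10.45, 7.083). ∠UDK = 63.3° gives DK at -77.90° from the x-axis; with |DK| = 27.8, K = (16.28, -20.10). Then |SK| = |K − S| = 25.86.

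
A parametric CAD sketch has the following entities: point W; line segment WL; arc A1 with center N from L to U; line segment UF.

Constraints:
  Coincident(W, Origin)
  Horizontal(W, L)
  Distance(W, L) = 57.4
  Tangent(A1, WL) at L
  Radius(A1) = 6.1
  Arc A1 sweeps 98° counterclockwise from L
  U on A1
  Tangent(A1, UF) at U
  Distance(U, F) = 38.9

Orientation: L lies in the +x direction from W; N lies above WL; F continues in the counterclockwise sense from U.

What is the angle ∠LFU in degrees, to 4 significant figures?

8.790°

On A1, L sits at bearing -90° from N; a 98° counterclockwise sweep puts U at bearing 8°, so U = N + 6.1·(cos 8°, sin 8°) = (63.44, 6.949). The tangent condition forces NU to be normal to UF, so UF runs along (−sin 8°, cos 8°); with |UF| = 38.9, F = (58.03, 45.47). Then cos ∠LFU = FL·FU / (|FL||FU|), giving 8.790°.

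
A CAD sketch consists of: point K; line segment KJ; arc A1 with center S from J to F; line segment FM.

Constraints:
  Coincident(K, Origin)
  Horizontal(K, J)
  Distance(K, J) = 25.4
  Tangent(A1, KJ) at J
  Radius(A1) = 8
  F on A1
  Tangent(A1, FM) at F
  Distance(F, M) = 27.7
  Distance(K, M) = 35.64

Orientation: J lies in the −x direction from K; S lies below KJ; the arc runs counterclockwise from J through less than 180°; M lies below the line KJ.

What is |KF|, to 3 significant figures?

34.0

K is at the origin; K and J share the same y with |KJ| = 25.4 and J on the −x side, so J = (-25.4, 0.00). Since A1 is tangent to KJ there, SJ ⟂ KJ, so S = J + (0, -8) = (-25.4, -8.00). Since SF ⟂ FM (tangency), |SM| = √(8.0² + 27.7²) = 28.8 regardless of where F sits on A1. So M lies on both circle(K, 35.64) and circle(S, 28.8); the below-KJ intersection is M = (-12.0, -33.5). F is the foot of the tangent from M: F = (-31.2, -13.5).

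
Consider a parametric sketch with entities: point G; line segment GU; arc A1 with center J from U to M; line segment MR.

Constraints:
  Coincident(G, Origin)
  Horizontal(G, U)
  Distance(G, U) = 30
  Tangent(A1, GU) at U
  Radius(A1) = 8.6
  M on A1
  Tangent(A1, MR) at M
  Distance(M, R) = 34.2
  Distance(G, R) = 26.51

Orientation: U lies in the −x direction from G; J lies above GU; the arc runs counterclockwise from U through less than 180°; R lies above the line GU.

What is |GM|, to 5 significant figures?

24.086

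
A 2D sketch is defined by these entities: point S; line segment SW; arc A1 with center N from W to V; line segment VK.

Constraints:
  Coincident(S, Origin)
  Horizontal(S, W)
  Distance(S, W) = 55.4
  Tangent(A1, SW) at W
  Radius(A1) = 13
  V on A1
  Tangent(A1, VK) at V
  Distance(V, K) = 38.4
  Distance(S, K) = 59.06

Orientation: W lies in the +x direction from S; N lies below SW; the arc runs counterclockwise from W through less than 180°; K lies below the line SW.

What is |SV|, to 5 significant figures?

43.908

Checks: |NV| = 13.00 ✓; ∠(NV, VK) = 90.00° ✓; |VK| = 38.40 ✓; |SK| = 59.06 ✓.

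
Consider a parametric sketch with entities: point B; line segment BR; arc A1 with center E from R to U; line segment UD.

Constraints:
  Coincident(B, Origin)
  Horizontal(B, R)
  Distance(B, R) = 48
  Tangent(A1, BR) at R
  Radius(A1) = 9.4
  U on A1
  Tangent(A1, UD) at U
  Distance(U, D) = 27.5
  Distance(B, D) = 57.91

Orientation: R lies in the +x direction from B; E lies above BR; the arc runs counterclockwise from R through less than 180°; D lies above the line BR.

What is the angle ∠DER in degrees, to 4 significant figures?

171.3°

Checks: |BR| = 48.00 ✓; |EU| = 9.400 ✓; ∠(EU, UD) = 90.00° ✓; |UD| = 27.50 ✓; |BD| = 57.91 ✓.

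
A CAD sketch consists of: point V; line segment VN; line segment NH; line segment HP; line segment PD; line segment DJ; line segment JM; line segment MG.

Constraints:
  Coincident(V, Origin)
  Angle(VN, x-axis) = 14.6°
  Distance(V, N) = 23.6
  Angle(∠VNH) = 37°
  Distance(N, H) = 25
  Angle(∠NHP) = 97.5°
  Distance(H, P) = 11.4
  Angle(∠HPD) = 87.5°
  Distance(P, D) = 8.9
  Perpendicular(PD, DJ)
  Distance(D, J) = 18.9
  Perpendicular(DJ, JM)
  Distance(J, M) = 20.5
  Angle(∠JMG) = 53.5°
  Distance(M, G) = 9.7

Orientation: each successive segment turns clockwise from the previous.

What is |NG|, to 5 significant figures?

31.330

V is at the origin; VN runs at 14.6° with length 23.6, so N = (22.838, 5.9488). ∠VNH = 37.0° gives NH at -128.40° from the x-axis; with |NH| = 25.0, H = (7.3092, -13.643). ∠NHP = 97.5° gives HP at 149.10° from the x-axis; with |HP| = 11.4, P = (-2.4727, -7.7891). ∠HPD = 87.5° gives PD at 56.600° from the x-axis; with |PD| = 8.9, D = (2.4266, -0.35898). PD ⟂ DJ, so DJ runs at -33.400°; with |DJ| = 18.9, J = (18.205, -10.763). DJ is perpendicular to JM, so JM runs at -123.40°; with |JM| = 20.5, M = (6.9204, -27.877). ∠JMG = 53.5° gives MG at 110.10° from the x-axis; with |MG| = 9.7, G = (3.5869, -18.768). Then |NG| = |G − N| = 31.330.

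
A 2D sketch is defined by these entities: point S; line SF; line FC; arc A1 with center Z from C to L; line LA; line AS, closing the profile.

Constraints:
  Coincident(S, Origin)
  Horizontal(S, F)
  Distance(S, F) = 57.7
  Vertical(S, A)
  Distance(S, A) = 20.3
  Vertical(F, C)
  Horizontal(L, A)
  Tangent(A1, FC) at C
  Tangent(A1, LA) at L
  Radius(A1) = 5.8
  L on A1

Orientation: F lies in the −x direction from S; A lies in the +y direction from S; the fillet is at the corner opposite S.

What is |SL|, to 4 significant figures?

55.73

S is at the origin; SF is horizontal with |SF| = 57.7 and F on the −x side, so F = (-57.70, 0.000). SA is vertical with |SA| = 20.3 and A on the +y side, so A = (0.000, 20.30). The virtual corner opposite S is at (-57.70, 20.30). The tangent condition forces ZC to be normal to FC and since A1 is tangent to LA there, ZL ⟂ LA, with radius 5.8, so the center Z sits 5.8 in from both sides at Z = (-51.90, 14.50). That places the tangent points at C = (-57.70, 14.50) on FC and L = (-51.90, 20.30) on LA. Then |SL| = |L − S| = 55.73.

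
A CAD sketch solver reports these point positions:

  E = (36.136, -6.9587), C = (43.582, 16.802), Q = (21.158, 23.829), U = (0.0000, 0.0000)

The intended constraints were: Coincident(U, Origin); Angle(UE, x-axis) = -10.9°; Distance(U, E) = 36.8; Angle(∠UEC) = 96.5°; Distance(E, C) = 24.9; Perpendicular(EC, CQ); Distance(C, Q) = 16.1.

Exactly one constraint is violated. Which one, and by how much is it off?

Distance(C, Q) = 16.1 — off by 7.40.

U = (0.00, 0.00) ✓; UE at -10.90° ✓; |UE| = 36.80 ✓; ∠UEC = 96.50° ✓; |EC| = 24.90 ✓; ∠(EC, CQ) = 90.00° ✓; |CQ| = 23.50 ✗.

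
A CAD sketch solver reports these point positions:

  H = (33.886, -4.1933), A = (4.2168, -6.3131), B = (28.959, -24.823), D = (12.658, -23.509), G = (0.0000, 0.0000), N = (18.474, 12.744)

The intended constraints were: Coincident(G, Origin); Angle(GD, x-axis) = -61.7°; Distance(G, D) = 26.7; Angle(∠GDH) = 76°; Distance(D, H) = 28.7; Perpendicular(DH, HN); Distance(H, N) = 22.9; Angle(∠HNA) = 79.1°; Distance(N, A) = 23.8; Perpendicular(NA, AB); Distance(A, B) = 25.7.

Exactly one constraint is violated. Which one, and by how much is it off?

Distance(A, B) = 25.7 — off by 5.20.

G = (0.00, 0.00) ✓; GD at -61.70° ✓; |GD| = 26.70 ✓; ∠GDH = 76.00° ✓; |DH| = 28.70 ✓; ∠(DH, HN) = 90.00° ✓; |HN| = 22.90 ✓; ∠HNA = 79.10° ✓; |NA| = 23.80 ✓; ∠(NA, AB) = 90.00° ✓; |AB| = 30.90 ✗.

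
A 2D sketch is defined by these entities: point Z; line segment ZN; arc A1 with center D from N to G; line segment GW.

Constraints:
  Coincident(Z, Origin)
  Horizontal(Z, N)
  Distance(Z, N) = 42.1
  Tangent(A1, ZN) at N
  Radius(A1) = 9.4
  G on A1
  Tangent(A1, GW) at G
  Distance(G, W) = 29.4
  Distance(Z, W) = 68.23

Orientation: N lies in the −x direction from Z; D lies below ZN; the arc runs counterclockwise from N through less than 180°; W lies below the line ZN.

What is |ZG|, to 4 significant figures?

51.75

Z is at the origin; ZN is horizontal with |ZN| = 42.1 and N on the −x side, so N = (-42.10, 0.000). A1 meets ZN tangentially, so DN is at right angles to ZN, so D = N + (0, -9.4) = (-42.10, -9.400). Since DG ⟂ GW (tangency), |DW| = √(9.4² + 29.4²) = 30.87 regardless of where G sits on A1. So W lies on both circle(Z, 68.23) and circle(D, 30.87); the below-ZN intersection is W = (-58.08, -35.81). G is the foot of the tangent from W: G = (-51.24, -7.214).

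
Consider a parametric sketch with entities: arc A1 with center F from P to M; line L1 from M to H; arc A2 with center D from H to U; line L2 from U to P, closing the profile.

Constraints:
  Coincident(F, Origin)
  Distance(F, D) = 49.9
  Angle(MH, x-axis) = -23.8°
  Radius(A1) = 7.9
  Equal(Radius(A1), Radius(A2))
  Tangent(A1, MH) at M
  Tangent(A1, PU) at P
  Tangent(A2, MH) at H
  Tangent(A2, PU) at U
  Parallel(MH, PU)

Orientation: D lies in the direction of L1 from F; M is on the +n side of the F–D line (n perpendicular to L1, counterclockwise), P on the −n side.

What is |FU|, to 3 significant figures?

50.5

The slot axis is L1's direction at -23.8°, so u = (cos -23.8°, sin -23.8°) = (0.915, -0.404) and n = (−sin -23.8°, cos -23.8°) = (0.404, 0.915). F is at the origin and D lies 49.9 along u from F, so D = 49.9·u = (45.7, -20.1). Tangency of A1 to both parallel lines with radius 7.9 puts M and P at F ± 7.9·n: M = (3.19, 7.23), P = (-3.19, -7.23). Equal radii place H and U the same way about D: H = D + 7.9·n = (48.8, -12.9), U = D − 7.9·n = (42.5, -27.4). Then |FU| = |U − F| = 50.5.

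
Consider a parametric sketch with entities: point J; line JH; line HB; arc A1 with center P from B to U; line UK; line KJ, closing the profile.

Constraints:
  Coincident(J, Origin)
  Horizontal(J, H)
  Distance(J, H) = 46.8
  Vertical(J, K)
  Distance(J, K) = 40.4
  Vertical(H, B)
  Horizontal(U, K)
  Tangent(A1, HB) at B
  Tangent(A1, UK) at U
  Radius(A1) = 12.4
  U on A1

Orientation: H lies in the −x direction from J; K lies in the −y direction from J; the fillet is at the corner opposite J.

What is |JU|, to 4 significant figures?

53.06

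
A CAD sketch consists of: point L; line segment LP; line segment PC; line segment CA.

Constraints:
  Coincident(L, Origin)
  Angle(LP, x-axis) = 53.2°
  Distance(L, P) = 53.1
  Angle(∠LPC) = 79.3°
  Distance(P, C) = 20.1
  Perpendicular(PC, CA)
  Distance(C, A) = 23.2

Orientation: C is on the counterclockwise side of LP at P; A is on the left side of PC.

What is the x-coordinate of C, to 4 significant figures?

13.76

L is at the origin; LP runs at 53.2° with length 53.1, so P = 53.1·(cos 53.2°, sin 53.2°) = (31.81, 42.52). ∠LPC = 79.3°, so PC runs at 53.2° + (180° − 79.3°) = 153.9° from the x-axis; with |PC| = 20.1, C = P + 20.1·(cos 153.9°, sin 153.9°) = (13.76, 51.36). So C.x = 13.76.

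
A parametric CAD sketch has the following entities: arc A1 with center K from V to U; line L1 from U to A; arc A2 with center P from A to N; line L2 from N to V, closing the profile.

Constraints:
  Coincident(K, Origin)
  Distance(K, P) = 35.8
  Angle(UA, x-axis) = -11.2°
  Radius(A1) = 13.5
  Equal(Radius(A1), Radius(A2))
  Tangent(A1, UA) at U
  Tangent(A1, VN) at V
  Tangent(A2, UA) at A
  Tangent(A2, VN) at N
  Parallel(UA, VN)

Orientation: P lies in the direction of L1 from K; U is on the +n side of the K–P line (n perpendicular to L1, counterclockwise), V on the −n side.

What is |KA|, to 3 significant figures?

38.3

Tangency of A1 to both parallel lines with radius 13.5 puts U and V at K ± 13.5·n: U = (2.62, 13.2), V = (-2.62, -13.2). Equal radii place A and N the same way about P: A = P + 13.5·n = (37.7, 6.29), N = P − 13.5·n = (32.5, -20.2). Then |KA| = |A − K| = 38.3.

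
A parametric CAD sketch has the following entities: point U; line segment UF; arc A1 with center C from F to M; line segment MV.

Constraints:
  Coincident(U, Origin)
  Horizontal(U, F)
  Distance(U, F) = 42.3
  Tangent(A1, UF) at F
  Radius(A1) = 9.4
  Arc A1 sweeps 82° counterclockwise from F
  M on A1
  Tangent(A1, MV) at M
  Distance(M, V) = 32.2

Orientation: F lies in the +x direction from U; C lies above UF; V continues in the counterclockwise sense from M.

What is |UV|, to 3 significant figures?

68.9

U is at the origin; U and F share the same y with |UF| = 42.3 and F on the +x side, so F = (42.3, 0.00). A1 meets UF tangentially, so CF is at right angles to UF, so C = F + (0, 9.4) = (42.3, 9.40). On A1, F sits at bearing -90° from C; an 82° counterclockwise sweep puts M at bearing -8°, so M = C + 9.4·(cos -8°, sin -8°) = (51.6, 8.09). A1 meets MV tangentially, so CM is at right angles to MV, so MV runs along (−sin -8°, cos -8°); with |MV| = 32.2, V = (56.1, 40.0). Then |UV| = |V − U| = 68.9.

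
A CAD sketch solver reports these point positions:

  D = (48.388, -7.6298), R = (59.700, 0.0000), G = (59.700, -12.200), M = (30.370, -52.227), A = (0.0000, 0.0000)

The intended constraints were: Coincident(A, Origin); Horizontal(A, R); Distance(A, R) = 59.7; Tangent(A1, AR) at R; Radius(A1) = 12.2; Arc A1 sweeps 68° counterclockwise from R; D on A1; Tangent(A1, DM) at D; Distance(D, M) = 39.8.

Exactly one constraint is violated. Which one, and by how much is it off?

Distance(D, M) = 39.8 — off by 8.30.

A = (0.00, 0.00) ✓; A.y = 0.00, R.y = 0.00 ✓; |AR| = 59.70 ✓; ∠(GR, RA) = 90.00° ✓; |GR| = 12.20 ✓; bearing(G→D) − bearing(G→R) = 68.00° ✓; |GD| = 12.20 ✓; ∠(GD, DM) = 90.00° ✓; |DM| = 48.10 ✗.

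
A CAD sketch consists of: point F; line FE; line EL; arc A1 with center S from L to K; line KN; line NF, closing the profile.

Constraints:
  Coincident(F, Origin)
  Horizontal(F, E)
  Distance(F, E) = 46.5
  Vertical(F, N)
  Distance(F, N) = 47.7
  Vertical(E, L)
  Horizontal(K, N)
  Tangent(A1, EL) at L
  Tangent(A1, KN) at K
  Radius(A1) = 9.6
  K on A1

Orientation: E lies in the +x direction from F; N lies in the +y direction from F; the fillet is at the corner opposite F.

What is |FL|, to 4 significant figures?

60.12

The virtual corner opposite F is at (46.50, 47.70). The tangent condition forces SL to be normal to EL and since A1 is tangent to KN there, SK ⟂ KN, with radius 9.6, so the center S sits 9.6 in from both sides at S = (36.90, 38.10). That places the tangent points at L = (46.50, 38.10) on EL and K = (36.90, 47.70) on KN. Then |FL| = |L − F| = 60.12.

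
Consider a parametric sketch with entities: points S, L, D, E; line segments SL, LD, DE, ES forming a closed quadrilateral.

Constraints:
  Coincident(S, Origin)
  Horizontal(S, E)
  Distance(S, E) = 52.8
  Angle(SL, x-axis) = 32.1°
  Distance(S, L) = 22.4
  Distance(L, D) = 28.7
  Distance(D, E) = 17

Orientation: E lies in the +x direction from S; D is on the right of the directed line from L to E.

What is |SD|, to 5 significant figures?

39.550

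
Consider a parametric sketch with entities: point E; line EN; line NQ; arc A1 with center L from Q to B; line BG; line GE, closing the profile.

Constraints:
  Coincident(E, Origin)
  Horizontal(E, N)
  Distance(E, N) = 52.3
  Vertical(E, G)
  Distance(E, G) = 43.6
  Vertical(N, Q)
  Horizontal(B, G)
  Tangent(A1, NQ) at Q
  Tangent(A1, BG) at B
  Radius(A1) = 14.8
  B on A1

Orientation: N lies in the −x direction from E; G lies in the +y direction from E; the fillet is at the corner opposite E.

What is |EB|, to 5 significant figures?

57.508

E is at the origin; EN is horizontal with |EN| = 52.3 and N on the −x side, so N = (-52.300, 0.0000). E and G share the same x with |EG| = 43.6 and G on the +y side, so G = (0.0000, 43.600). The virtual corner opposite E is at (-52.300, 43.600). Since A1 is tangent to NQ there, LQ ⟂ NQ and tangency of A1 to BG means the radius LB is perpendicular to BG, with radius 14.8, so the center L sits 14.8 in from both sides at L = (-37.500, 28.800). That places the tangent points at Q = (-52.300, 28.800) on NQ and B = (-37.500, 43.600) on BG. Then |EB| = |B − E| = 57.508.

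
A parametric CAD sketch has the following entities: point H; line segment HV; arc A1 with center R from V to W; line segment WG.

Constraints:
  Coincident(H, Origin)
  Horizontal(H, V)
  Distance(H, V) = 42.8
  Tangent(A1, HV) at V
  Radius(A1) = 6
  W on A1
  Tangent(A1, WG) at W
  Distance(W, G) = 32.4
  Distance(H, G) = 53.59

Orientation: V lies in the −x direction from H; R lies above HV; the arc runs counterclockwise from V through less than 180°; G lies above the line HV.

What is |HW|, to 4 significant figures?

37.30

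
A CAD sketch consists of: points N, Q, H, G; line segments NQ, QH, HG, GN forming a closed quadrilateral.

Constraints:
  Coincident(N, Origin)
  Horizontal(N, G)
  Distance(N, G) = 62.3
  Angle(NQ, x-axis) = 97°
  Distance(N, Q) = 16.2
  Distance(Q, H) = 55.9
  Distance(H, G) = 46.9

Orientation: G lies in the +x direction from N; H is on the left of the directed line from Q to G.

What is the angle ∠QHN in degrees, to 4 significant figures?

13.46°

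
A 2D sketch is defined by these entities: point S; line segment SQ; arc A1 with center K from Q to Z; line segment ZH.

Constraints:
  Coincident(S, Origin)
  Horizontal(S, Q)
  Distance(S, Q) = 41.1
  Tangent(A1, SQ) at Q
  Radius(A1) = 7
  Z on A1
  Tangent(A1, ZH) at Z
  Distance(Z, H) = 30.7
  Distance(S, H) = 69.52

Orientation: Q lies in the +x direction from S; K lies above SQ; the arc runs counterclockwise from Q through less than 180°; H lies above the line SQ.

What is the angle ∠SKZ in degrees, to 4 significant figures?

139.6°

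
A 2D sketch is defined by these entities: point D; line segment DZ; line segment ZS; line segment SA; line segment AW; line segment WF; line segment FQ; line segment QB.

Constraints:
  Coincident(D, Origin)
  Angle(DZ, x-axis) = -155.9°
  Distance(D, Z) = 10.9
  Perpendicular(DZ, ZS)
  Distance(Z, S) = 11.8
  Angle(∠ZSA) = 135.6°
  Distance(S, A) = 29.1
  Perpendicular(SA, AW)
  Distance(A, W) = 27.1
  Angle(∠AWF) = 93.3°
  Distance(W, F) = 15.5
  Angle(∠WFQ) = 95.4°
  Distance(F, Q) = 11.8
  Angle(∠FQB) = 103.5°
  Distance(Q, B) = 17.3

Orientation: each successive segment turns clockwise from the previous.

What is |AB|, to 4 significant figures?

9.870

D is at the origin; DZ runs at -155.9° with length 10.9, so Z = (-9.950, -4.451). DZ is perpendicular to ZS, so ZS runs at 114.1°; with |ZS| = 11.8, S = (-14.77, 6.321). ∠ZSA = 135.6° gives SA at 69.70° from the x-axis; with |SA| = 29.1, A = (-4.672, 33.61). The perpendicularity gives AW at right angles to SA, so AW runs at -20.30°; with |AW| = 27.1, W = (20.74, 24.21). ∠AWF = 93.3° gives WF at -107.0° from the x-axis; with |WF| = 15.5, F = (16.21, 9.389). ∠WFQ = 95.4° gives FQ at 168.4° from the x-axis; with |FQ| = 11.8, Q = (4.654, 11.76). ∠FQB = 103.5° gives QB at 91.90° from the x-axis; with |QB| = 17.3, B = (4.080, 29.05). Then |AB| = |B − A| = 9.870.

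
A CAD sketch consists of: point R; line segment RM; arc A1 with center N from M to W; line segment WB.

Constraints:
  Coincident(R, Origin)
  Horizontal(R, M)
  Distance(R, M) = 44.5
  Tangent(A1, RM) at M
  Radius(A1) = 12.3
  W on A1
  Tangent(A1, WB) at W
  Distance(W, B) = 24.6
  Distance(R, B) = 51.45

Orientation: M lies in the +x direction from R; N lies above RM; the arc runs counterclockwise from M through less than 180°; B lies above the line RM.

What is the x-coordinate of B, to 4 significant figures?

34.69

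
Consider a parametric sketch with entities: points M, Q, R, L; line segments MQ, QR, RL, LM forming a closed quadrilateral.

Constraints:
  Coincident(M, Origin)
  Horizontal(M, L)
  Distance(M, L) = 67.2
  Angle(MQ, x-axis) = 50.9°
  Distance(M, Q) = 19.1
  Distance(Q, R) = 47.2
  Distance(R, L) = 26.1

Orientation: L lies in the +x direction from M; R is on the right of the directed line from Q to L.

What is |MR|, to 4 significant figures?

50.04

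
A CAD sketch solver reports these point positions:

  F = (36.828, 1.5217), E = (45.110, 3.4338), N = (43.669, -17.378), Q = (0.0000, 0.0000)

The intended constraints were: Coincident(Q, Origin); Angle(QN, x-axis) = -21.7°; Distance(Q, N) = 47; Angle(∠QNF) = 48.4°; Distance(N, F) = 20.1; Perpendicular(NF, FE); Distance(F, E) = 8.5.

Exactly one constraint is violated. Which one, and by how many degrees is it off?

Perpendicular(NF, FE) — off by 6.90°.

Q = (0.00, 0.00) ✓; QN at -21.70° ✓; |QN| = 47.00 ✓; ∠QNF = 48.40° ✓; |NF| = 20.10 ✓; ∠(NF, FE) = 96.90° ✗; |FE| = 8.500 ✓.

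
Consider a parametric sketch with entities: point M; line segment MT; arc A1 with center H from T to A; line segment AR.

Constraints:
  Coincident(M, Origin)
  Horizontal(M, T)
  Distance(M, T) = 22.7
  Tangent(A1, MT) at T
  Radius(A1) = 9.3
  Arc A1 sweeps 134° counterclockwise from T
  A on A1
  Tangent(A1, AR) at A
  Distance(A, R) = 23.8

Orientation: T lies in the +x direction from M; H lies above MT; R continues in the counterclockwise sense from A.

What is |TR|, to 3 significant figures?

34.3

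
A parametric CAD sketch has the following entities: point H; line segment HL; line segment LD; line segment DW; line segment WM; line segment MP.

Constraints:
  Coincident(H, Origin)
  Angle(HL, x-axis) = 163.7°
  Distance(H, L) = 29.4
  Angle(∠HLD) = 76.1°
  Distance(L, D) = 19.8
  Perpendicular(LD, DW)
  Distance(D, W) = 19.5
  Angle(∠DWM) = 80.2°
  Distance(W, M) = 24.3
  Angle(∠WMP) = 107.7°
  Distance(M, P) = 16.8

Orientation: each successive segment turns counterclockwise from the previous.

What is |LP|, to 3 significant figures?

6.58

H is at the origin; HL runs at 163.7° with length 29.4, so L = (-28.2, 8.25). ∠HLD = 76.1° gives LD at -92.4° from the x-axis; with |LD| = 19.8, D = (-29.0, -11.5). LD is perpendicular to DW, so DW runs at -2.40°; with |DW| = 19.5, W = (-9.56, -12.3). ∠DWM = 80.2° gives WM at 97.4° from the x-axis; with |WM| = 24.3, M = (-12.7, 11.8). ∠WMP = 107.7° gives MP at 170° from the x-axis; with |MP| = 16.8, P = (-29.2, 14.8). Then |LP| = |P − L| = 6.58.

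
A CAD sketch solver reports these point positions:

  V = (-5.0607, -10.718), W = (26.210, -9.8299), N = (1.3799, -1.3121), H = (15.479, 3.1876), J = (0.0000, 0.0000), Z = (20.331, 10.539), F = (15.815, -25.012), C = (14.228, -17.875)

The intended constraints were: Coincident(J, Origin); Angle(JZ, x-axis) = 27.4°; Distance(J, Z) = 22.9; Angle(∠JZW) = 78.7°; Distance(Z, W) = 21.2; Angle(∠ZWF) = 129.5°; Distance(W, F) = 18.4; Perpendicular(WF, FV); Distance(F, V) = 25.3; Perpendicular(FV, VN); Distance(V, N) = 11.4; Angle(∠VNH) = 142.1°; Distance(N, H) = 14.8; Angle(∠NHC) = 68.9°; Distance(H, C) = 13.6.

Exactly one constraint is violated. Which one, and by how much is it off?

Distance(H, C) = 13.6 — off by 7.50.

J = (0.00, 0.00) ✓; JZ at 27.40° ✓; |JZ| = 22.90 ✓; ∠JZW = 78.70° ✓; |ZW| = 21.20 ✓; ∠ZWF = 129.5° ✓; |WF| = 18.40 ✓; ∠(WF, FV) = 90.00° ✓; |FV| = 25.30 ✓; ∠(FV, VN) = 90.00° ✓; |VN| = 11.40 ✓; ∠VNH = 142.1° ✓; |NH| = 14.80 ✓; ∠NHC = 68.90° ✓; |HC| = 21.10 ✗.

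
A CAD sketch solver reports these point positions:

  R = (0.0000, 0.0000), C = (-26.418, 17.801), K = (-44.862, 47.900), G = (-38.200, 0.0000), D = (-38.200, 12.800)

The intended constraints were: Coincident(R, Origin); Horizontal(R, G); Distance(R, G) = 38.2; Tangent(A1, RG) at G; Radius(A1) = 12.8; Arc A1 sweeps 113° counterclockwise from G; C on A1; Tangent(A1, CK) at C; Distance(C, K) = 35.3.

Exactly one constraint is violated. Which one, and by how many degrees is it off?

Tangent(A1, CK) at C — off by 8.50°.

R = (0.00, 0.00) ✓; R.y = 0.00, G.y = 0.00 ✓; |RG| = 38.20 ✓; ∠(DG, GR) = 90.00° ✓; |DG| = 12.80 ✓; bearing(D→C) − bearing(D→G) = 113.0° ✓; |DC| = 12.80 ✓; ∠(DC, CK) = 81.50° ✗; |CK| = 35.30 ✓.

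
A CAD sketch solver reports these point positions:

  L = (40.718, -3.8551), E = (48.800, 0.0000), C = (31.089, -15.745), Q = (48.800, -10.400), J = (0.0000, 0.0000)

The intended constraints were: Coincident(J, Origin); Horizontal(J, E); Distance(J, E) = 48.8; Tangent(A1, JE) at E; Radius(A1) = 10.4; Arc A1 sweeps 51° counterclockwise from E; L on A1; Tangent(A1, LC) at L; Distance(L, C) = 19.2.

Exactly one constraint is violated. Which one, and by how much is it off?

Distance(L, C) = 19.2 — off by 3.90.

J = (0.00, 0.00) ✓; J.y = 0.00, E.y = 0.00 ✓; |JE| = 48.80 ✓; ∠(QE, EJ) = 90.00° ✓; |QE| = 10.40 ✓; bearing(Q→L) − bearing(Q→E) = 51.00° ✓; |QL| = 10.40 ✓; ∠(QL, LC) = 90.00° ✓; |LC| = 15.30 ✗.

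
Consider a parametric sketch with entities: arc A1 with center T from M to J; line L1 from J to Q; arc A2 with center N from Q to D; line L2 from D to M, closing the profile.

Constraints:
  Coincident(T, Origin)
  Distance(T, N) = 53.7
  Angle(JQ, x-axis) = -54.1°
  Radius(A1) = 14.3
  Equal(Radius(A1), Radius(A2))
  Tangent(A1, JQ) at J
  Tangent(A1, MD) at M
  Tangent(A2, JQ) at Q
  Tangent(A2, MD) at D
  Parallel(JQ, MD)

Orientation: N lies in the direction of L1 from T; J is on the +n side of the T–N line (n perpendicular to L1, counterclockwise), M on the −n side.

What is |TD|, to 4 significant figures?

55.57

The slot axis is L1's direction at -54.1°, so u = (cos -54.1°, sin -54.1°) = (0.5864, -0.8100) and n = (−sin -54.1°, cos -54.1°) = (0.8100, 0.5864). T is at the origin and N lies 53.7 along u from T, so N = 53.7·u = (31.49, -43.50). Tangency of A1 to both parallel lines with radius 14.3 puts J and M at T ± 14.3·n: J = (11.58, 8.385), M = (-11.58, -8.385). Equal radii place Q and D the same way about N: Q = N + 14.3·n = (43.07, -35.11), D = N − 14.3·n = (19.90, -51.88). Then |TD| = |D − T| = 55.57.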